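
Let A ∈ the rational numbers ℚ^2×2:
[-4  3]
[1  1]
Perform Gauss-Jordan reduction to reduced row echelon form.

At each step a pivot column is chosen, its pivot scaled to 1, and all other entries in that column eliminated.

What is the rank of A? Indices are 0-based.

rank = 2

[1] R0 /= -4  ⇒  (1, -3/4)
     R1 -= 1·R0  ⇒  (0, 7/4)
[2] R1 /= 7/4  ⇒  (0, 1)
     R0 -= -3/4·R1  ⇒  (1, 0)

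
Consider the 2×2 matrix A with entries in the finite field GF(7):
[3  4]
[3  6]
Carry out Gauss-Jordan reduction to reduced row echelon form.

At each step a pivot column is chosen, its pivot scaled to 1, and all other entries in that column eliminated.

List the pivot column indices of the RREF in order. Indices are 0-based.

step 1: normalize row 0 (÷3) = (1, 6)
  row 1: subtract 3×row0 = (0, 2)
step 2: normalize row 1 (÷2) = (0, 1)
  row 0: subtract 6×row1 = (1, 0)

pivot columns: 0, 1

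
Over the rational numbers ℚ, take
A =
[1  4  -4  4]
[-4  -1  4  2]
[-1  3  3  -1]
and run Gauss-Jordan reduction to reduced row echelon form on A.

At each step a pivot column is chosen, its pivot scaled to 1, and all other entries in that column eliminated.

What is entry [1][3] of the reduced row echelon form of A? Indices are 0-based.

[1] R0 /= 1  ⇒  (1, 4, -4, 4)
     R1 -= -4·R0  ⇒  (0, 15, -12, 18)
     R2 -= -1·R0  ⇒  (0, 7, -1, 3)
[2] R1 /= 15  ⇒  (0, 1, -4/5, 6/5)
     R0 -= 4·R1  ⇒  (1, 0, -4/5, -4/5)
     R2 -= 7·R1  ⇒  (0, 0, 23/5, -27/5)
[3] R2 /= 23/5  ⇒  (0, 0, 1, -27/23)
     R0 -= -4/5·R2  ⇒  (1, 0, 0, -40/23)
     R1 -= -4/5·R2  ⇒  (0, 1, 0, 6/23)

M[1][3] = 6/23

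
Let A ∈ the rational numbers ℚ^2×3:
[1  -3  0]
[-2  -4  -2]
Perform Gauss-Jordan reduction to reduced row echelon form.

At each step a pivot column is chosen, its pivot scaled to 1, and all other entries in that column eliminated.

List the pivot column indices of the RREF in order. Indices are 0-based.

pivot columns: 0, 1

pivot(0,0)=1: scale R0 → (1, -3, 0)
  clear (1,0): R1 −= (-2)R0 → (0, -10, -2)
pivot(1,1)=-10: scale R1 → (0, 1, 1/5)
  clear (0,1): R0 −= (-3)R1 → (1, 0, 3/5)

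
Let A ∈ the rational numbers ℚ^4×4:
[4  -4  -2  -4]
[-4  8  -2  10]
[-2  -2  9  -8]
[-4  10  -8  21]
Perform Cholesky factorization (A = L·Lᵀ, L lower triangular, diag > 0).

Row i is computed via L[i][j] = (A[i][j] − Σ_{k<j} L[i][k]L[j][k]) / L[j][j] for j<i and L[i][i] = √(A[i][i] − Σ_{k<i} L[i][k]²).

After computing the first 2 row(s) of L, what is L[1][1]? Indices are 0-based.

Step 1: L[0][0] = √(4) = 2.
  L[1][0] = (-4) / L[0][0] = -2.
Step 2: L[1][1] = √(4) = 2.

L[1][1] = 2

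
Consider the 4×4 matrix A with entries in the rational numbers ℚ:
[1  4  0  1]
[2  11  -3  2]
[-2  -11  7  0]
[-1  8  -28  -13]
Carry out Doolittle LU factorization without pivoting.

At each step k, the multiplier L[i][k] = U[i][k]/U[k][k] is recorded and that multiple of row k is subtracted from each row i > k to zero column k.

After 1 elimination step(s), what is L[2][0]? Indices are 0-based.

L[2][0] = -2

k=0: U[0][0]=1
  eliminate (1,0): mult=2, new row 1: (0, 3, -3, 0); set L[1][0]=2
  eliminate (2,0): mult=-2, new row 2: (0, -3, 7, 2); set L[2][0]=-2
  eliminate (3,0): mult=-1, new row 3: (0, 12, -28, -12); set L[3][0]=-1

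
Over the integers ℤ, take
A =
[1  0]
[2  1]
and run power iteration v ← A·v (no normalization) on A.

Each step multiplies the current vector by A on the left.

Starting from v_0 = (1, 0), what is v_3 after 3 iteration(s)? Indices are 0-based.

v_0 = (1, 0).
v_1 = A·v_0 = (1, 2).
v_2 = A·v_1 = (1, 4).
v_3 = A·v_2 = (1, 6).

v_3 = (1, 6)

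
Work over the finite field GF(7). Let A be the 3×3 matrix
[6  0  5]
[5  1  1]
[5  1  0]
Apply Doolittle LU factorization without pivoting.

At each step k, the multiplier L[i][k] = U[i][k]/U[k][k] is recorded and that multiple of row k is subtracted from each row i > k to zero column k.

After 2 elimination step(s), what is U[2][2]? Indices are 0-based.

U[2][2] = 6

k=0: U[0][0]=6
  eliminate (1,0): mult=2, new row 1: (0, 1, 5); set L[1][0]=2
  eliminate (2,0): mult=2, new row 2: (0, 1, 4); set L[2][0]=2
k=1: U[1][1]=1
  eliminate (2,1): mult=1, new row 2: (0, 0, 6); set L[2][1]=1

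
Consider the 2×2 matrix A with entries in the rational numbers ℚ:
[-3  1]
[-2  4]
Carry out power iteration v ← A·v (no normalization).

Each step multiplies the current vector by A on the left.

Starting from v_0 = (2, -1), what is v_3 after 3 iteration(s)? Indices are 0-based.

v_0 = (2, -1).
v_1 = A·v_0 = (-7, -8).
v_2 = A·v_1 = (13, -18).
v_3 = A·v_2 = (-57, -98).

v_3 = (-57, -98)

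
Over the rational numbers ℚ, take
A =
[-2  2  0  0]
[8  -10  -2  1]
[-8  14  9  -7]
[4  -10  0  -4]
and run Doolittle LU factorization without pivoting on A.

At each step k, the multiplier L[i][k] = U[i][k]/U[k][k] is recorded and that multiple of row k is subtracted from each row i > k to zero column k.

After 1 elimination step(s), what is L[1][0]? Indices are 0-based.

Step 1: pivot at (0,0) is -2.
  row1 ← row1 − (-4)·row0  ⇒  L[1][0]=-4, U row1=(0, -2, -2, 1)
  row2 ← row2 − (4)·row0  ⇒  L[2][0]=4, U row2=(0, 6, 9, -7)
  row3 ← row3 − (-2)·row0  ⇒  L[3][0]=-2, U row3=(0, -6, 0, -4)

L[1][0] = -4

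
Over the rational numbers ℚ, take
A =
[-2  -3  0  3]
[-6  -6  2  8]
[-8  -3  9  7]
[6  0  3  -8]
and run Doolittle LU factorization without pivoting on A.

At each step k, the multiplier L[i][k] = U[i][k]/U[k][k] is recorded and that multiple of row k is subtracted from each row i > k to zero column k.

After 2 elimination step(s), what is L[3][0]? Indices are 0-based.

L[3][0] = -3

k=0: U[0][0]=-2
  eliminate (1,0): mult=3, new row 1: (0, 3, 2, -1); set L[1][0]=3
  eliminate (2,0): mult=4, new row 2: (0, 9, 9, -5); set L[2][0]=4
  eliminate (3,0): mult=-3, new row 3: (0, -9, 3, 1); set L[3][0]=-3
k=1: U[1][1]=3
  eliminate (2,1): mult=3, new row 2: (0, 0, 3, -2); set L[2][1]=3
  eliminate (3,1): mult=-3, new row 3: (0, 0, 9, -2); set L[3][1]=-3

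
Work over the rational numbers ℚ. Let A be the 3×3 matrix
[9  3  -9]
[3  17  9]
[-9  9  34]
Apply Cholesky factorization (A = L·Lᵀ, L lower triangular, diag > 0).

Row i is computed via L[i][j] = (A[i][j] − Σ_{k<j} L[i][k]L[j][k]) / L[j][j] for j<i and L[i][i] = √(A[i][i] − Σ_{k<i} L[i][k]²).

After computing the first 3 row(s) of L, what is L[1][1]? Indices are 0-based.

L[1][1] = 4

Step 1: L[0][0] = √(9) = 3.
  L[1][0] = (3) / L[0][0] = 1.
Step 2: L[1][1] = √(16) = 4.
  L[2][0] = (-9) / L[0][0] = -3.
  L[2][1] = (12) / L[1][1] = 3.
Step 3: L[2][2] = √(16) = 4.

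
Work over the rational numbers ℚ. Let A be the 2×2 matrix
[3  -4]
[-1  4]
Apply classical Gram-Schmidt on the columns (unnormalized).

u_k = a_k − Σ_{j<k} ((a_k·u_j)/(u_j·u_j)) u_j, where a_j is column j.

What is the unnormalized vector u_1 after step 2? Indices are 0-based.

u_1 = (4/5, 12/5)

Step 1: u_0 = a_0 = (3, -1).
Step 2: u_1 = a_1 − (-8/5)·u_0 = (4/5, 12/5).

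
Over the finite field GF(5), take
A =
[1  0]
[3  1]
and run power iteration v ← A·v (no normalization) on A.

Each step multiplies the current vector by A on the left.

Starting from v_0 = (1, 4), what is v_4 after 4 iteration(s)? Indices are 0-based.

v_0 = (1, 4).
v_1 = A·v_0 = (1, 2).
v_2 = A·v_1 = (1, 0).
v_3 = A·v_2 = (1, 3).
v_4 = A·v_3 = (1, 1).

v_4 = (1, 1)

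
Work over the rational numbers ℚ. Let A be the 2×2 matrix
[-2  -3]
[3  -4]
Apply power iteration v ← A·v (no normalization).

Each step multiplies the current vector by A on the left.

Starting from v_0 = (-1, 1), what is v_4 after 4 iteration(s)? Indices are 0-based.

v_0 = (-1, 1).
v_1 = A·v_0 = (-1, -7).
v_2 = A·v_1 = (23, 25).
v_3 = A·v_2 = (-121, -31).
v_4 = A·v_3 = (335, -239).

v_4 = (335, -239)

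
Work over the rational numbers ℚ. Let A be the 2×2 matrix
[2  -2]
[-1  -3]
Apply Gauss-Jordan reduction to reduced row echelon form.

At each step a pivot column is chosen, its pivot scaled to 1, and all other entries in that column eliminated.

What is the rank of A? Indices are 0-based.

[1] R0 /= 2  ⇒  (1, -1)
     R1 -= -1·R0  ⇒  (0, -4)
[2] R1 /= -4  ⇒  (0, 1)
     R0 -= -1·R1  ⇒  (1, 0)

rank = 2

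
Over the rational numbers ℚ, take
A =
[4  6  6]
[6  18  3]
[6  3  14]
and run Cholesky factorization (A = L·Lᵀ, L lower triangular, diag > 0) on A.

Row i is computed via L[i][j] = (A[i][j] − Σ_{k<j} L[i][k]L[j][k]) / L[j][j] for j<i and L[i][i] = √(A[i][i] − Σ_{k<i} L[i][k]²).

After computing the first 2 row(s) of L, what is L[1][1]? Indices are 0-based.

L[1][1] = 3

Step 1: L[0][0] = √(4) = 2.
  L[1][0] = (6) / L[0][0] = 3.
Step 2: L[1][1] = √(9) = 3.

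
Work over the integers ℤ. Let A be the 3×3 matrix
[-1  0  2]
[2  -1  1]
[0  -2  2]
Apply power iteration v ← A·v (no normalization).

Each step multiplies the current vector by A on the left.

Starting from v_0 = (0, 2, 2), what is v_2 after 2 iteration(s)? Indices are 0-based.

v_2 = (-4, 8, 0)

v_0 = (0, 2, 2).
v_1 = A·v_0 = (4, 0, 0).
v_2 = A·v_1 = (-4, 8, 0).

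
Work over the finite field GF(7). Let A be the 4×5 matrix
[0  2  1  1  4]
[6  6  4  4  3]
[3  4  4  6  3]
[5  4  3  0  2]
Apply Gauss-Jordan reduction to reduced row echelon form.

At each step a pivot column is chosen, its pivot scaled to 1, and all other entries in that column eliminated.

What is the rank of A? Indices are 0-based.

rank = 4

step 1: exchange rows 0,1
step 1: normalize row 0 (÷6) = (1, 1, 3, 3, 4)
  row 2: subtract 3×row0 = (0, 1, 2, 4, 5)
  row 3: subtract 5×row0 = (0, 6, 2, 6, 3)
step 2: normalize row 1 (÷2) = (0, 1, 4, 4, 2)
  row 0: subtract 1×row1 = (1, 0, 6, 6, 2)
  row 2: subtract 1×row1 = (0, 0, 5, 0, 3)
  row 3: subtract 6×row1 = (0, 0, 6, 3, 5)
step 3: normalize row 2 (÷5) = (0, 0, 1, 0, 2)
  row 0: subtract 6×row2 = (1, 0, 0, 6, 4)
  row 1: subtract 4×row2 = (0, 1, 0, 4, 1)
  row 3: subtract 6×row2 = (0, 0, 0, 3, 0)
step 4: normalize row 3 (÷3) = (0, 0, 0, 1, 0)
  row 0: subtract 6×row3 = (1, 0, 0, 0, 4)
  row 1: subtract 4×row3 = (0, 1, 0, 0, 1)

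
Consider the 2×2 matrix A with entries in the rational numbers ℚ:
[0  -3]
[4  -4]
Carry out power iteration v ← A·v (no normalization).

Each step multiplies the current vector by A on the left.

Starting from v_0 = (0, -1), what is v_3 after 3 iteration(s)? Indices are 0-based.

v_0 = (0, -1).
v_1 = A·v_0 = (3, 4).
v_2 = A·v_1 = (-12, -4).
v_3 = A·v_2 = (12, -32).

v_3 = (12, -32)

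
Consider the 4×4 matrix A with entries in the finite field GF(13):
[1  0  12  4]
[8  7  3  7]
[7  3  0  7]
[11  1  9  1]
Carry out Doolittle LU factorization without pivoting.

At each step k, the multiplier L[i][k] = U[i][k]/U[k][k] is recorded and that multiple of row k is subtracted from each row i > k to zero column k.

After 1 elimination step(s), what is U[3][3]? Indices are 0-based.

U[3][3] = 9

Step 1: pivot at (0,0) is 1.
  row1 ← row1 − (8)·row0  ⇒  L[1][0]=8, U row1=(0, 7, 11, 1)
  row2 ← row2 − (7)·row0  ⇒  L[2][0]=7, U row2=(0, 3, 7, 5)
  row3 ← row3 − (11)·row0  ⇒  L[3][0]=11, U row3=(0, 1, 7, 9)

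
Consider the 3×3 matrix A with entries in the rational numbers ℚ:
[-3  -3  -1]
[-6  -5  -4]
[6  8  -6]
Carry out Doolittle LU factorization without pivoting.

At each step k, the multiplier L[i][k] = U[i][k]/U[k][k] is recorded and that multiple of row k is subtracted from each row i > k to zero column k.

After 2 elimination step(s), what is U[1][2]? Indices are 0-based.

U[1][2] = -2

[col 0] pivot -3
  R1 -= 2*R0 → (0, 1, -2)  (L[1][0] := 2)
  R2 -= -2*R0 → (0, 2, -8)  (L[2][0] := -2)
[col 1] pivot 1
  R2 -= 2*R1 → (0, 0, -4)  (L[2][1] := 2)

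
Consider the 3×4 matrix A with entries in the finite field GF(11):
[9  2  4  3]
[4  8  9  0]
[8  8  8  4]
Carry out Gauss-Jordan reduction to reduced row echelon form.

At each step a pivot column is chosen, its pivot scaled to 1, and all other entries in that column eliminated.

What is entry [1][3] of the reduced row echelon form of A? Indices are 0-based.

M[1][3] = 3

[1] R0 /= 9  ⇒  (1, 10, 9, 4)
     R1 -= 4·R0  ⇒  (0, 1, 6, 6)
     R2 -= 8·R0  ⇒  (0, 5, 2, 5)
[2] R1 /= 1  ⇒  (0, 1, 6, 6)
     R0 -= 10·R1  ⇒  (1, 0, 4, 10)
     R2 -= 5·R1  ⇒  (0, 0, 5, 8)
[3] R2 /= 5  ⇒  (0, 0, 1, 6)
     R0 -= 4·R2  ⇒  (1, 0, 0, 8)
     R1 -= 6·R2  ⇒  (0, 1, 0, 3)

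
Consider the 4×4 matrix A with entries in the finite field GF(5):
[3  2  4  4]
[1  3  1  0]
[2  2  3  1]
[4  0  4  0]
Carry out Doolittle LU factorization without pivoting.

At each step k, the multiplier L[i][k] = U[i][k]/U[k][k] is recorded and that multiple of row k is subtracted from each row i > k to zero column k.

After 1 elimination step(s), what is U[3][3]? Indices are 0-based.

U[3][3] = 3

k=0: U[0][0]=3
  eliminate (1,0): mult=2, new row 1: (0, 4, 3, 2); set L[1][0]=2
  eliminate (2,0): mult=4, new row 2: (0, 4, 2, 0); set L[2][0]=4
  eliminate (3,0): mult=3, new row 3: (0, 4, 2, 3); set L[3][0]=3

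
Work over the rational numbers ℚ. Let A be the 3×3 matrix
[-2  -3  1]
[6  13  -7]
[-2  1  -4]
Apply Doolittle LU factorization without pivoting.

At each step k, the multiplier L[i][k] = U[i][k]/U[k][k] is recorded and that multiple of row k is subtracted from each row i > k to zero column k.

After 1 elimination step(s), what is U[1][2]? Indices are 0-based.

U[1][2] = -4

Step 1: pivot at (0,0) is -2.
  row1 ← row1 − (-3)·row0  ⇒  L[1][0]=-3, U row1=(0, 4, -4)
  row2 ← row2 − (1)·row0  ⇒  L[2][0]=1, U row2=(0, 4, -5)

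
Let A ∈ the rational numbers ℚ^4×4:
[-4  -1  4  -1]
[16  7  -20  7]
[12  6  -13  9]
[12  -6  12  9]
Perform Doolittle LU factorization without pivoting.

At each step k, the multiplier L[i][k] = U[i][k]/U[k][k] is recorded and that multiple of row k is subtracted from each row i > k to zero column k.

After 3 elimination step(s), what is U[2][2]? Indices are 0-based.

Step 1: pivot at (0,0) is -4.
  row1 ← row1 − (-4)·row0  ⇒  L[1][0]=-4, U row1=(0, 3, -4, 3)
  row2 ← row2 − (-3)·row0  ⇒  L[2][0]=-3, U row2=(0, 3, -1, 6)
  row3 ← row3 − (-3)·row0  ⇒  L[3][0]=-3, U row3=(0, -9, 24, 6)
Step 2: pivot at (1,1) is 3.
  row2 ← row2 − (1)·row1  ⇒  L[2][1]=1, U row2=(0, 0, 3, 3)
  row3 ← row3 − (-3)·row1  ⇒  L[3][1]=-3, U row3=(0, 0, 12, 15)
Step 3: pivot at (2,2) is 3.
  row3 ← row3 − (4)·row2  ⇒  L[3][2]=4, U row3=(0, 0, 0, 3)

U[2][2] = 3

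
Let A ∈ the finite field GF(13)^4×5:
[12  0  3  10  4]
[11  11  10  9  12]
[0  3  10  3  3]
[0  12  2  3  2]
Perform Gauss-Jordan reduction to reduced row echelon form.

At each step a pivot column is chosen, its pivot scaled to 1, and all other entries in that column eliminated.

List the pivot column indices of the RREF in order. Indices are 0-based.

step 1: normalize row 0 (÷12) = (1, 0, 10, 3, 9)
  row 1: subtract 11×row0 = (0, 11, 4, 2, 4)
step 2: normalize row 1 (÷11) = (0, 1, 11, 12, 11)
  row 2: subtract 3×row1 = (0, 0, 3, 6, 9)
  row 3: subtract 12×row1 = (0, 0, 0, 2, 0)
step 3: normalize row 2 (÷3) = (0, 0, 1, 2, 3)
  row 0: subtract 10×row2 = (1, 0, 0, 9, 5)
  row 1: subtract 11×row2 = (0, 1, 0, 3, 4)
step 4: normalize row 3 (÷2) = (0, 0, 0, 1, 0)
  row 0: subtract 9×row3 = (1, 0, 0, 0, 5)
  row 1: subtract 3×row3 = (0, 1, 0, 0, 4)
  row 2: subtract 2×row3 = (0, 0, 1, 0, 3)

pivot columns: 0, 1, 2, 3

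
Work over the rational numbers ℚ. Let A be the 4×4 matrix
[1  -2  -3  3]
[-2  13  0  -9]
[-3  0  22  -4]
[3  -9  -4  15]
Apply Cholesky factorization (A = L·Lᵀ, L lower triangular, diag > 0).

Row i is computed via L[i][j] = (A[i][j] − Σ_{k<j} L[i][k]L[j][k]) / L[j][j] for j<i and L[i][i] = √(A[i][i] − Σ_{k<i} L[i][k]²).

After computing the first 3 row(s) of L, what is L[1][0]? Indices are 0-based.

Step 1: L[0][0] = √(1) = 1.
  L[1][0] = (-2) / L[0][0] = -2.
Step 2: L[1][1] = √(9) = 3.
  L[2][0] = (-3) / L[0][0] = -3.
  L[2][1] = (-6) / L[1][1] = -2.
Step 3: L[2][2] = √(9) = 3.

L[1][0] = -2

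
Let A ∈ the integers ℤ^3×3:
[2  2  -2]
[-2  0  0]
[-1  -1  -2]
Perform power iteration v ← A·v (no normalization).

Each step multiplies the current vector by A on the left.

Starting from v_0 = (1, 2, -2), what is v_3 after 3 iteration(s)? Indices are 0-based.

v_3 = (8, -28, 26)

v_0 = (1, 2, -2).
v_1 = A·v_0 = (10, -2, 1).
v_2 = A·v_1 = (14, -20, -10).
v_3 = A·v_2 = (8, -28, 26).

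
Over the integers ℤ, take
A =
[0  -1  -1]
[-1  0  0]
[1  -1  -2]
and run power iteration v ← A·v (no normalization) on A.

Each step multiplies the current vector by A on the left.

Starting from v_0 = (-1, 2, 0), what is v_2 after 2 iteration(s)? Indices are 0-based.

v_0 = (-1, 2, 0).
v_1 = A·v_0 = (-2, 1, -3).
v_2 = A·v_1 = (2, 2, 3).

v_2 = (2, 2, 3)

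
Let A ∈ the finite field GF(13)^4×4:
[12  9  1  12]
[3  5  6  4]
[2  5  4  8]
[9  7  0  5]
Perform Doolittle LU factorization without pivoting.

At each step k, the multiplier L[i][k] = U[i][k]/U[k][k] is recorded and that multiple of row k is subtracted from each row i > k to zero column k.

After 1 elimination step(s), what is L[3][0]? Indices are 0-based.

L[3][0] = 4

[col 0] pivot 12
  R1 -= 10*R0 → (0, 6, 9, 1)  (L[1][0] := 10)
  R2 -= 11*R0 → (0, 10, 6, 6)  (L[2][0] := 11)
  R3 -= 4*R0 → (0, 10, 9, 9)  (L[3][0] := 4)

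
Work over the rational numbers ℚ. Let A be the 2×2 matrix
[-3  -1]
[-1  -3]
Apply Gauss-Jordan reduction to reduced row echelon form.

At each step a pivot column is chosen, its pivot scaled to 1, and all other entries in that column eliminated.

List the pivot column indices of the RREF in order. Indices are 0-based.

pivot(0,0)=-3: scale R0 → (1, 1/3)
  clear (1,0): R1 −= (-1)R0 → (0, -8/3)
pivot(1,1)=-8/3: scale R1 → (0, 1)
  clear (0,1): R0 −= (1/3)R1 → (1, 0)

pivot columns: 0, 1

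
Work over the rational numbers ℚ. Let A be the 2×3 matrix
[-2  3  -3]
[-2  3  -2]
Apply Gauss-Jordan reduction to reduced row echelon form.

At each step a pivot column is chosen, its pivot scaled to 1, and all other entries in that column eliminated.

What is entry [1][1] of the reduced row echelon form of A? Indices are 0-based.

step 1: normalize row 0 (÷-2) = (1, -3/2, 3/2)
  row 1: subtract -2×row0 = (0, 0, 1)
skip col 1 (zero from row 1)
step 2: normalize row 1 (÷1) = (0, 0, 1)
  row 0: subtract 3/2×row1 = (1, -3/2, 0)

M[1][1] = 0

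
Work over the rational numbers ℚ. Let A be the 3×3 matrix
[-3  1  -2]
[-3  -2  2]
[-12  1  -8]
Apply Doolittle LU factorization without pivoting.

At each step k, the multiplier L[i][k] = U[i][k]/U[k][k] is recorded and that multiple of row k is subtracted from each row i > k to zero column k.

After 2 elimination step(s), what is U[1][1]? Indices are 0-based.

k=0: U[0][0]=-3
  eliminate (1,0): mult=1, new row 1: (0, -3, 4); set L[1][0]=1
  eliminate (2,0): mult=4, new row 2: (0, -3, 0); set L[2][0]=4
k=1: U[1][1]=-3
  eliminate (2,1): mult=1, new row 2: (0, 0, -4); set L[2][1]=1

U[1][1] = -3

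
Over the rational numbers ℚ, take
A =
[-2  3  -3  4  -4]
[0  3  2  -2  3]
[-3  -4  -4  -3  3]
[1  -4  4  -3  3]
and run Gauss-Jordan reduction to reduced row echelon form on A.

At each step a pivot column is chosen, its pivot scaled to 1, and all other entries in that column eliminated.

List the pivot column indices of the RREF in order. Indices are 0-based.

pivot columns: 0, 1, 2, 3

pivot(0,0)=-2: scale R0 → (1, -3/2, 3/2, -2, 2)
  clear (2,0): R2 −= (-3)R0 → (0, -17/2, 1/2, -9, 9)
  clear (3,0): R3 −= (1)R0 → (0, -5/2, 5/2, -1, 1)
pivot(1,1)=3: scale R1 → (0, 1, 2/3, -2/3, 1)
  clear (0,1): R0 −= (-3/2)R1 → (1, 0, 5/2, -3, 7/2)
  clear (2,1): R2 −= (-17/2)R1 → (0, 0, 37/6, -44/3, 35/2)
  clear (3,1): R3 −= (-5/2)R1 → (0, 0, 25/6, -8/3, 7/2)
pivot(2,2)=37/6: scale R2 → (0, 0, 1, -88/37, 105/37)
  clear (0,2): R0 −= (5/2)R2 → (1, 0, 0, 109/37, -133/37)
  clear (1,2): R1 −= (2/3)R2 → (0, 1, 0, 34/37, -33/37)
  clear (3,2): R3 −= (25/6)R2 → (0, 0, 0, 268/37, -308/37)
pivot(3,3)=268/37: scale R3 → (0, 0, 0, 1, -77/67)
  clear (0,3): R0 −= (109/37)R3 → (1, 0, 0, 0, -14/67)
  clear (1,3): R1 −= (34/37)R3 → (0, 1, 0, 0, 11/67)
  clear (2,3): R2 −= (-88/37)R3 → (0, 0, 1, 0, 7/67)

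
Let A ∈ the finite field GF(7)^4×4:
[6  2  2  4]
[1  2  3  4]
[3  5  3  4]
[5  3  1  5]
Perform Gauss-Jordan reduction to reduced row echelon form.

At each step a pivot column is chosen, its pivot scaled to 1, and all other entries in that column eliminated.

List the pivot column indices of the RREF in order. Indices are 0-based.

step 1: normalize row 0 (÷6) = (1, 5, 5, 3)
  row 1: subtract 1×row0 = (0, 4, 5, 1)
  row 2: subtract 3×row0 = (0, 4, 2, 2)
  row 3: subtract 5×row0 = (0, 6, 4, 4)
step 2: normalize row 1 (÷4) = (0, 1, 3, 2)
  row 0: subtract 5×row1 = (1, 0, 4, 0)
  row 2: subtract 4×row1 = (0, 0, 4, 1)
  row 3: subtract 6×row1 = (0, 0, 0, 6)
step 3: normalize row 2 (÷4) = (0, 0, 1, 2)
  row 0: subtract 4×row2 = (1, 0, 0, 6)
  row 1: subtract 3×row2 = (0, 1, 0, 3)
step 4: normalize row 3 (÷6) = (0, 0, 0, 1)
  row 0: subtract 6×row3 = (1, 0, 0, 0)
  row 1: subtract 3×row3 = (0, 1, 0, 0)
  row 2: subtract 2×row3 = (0, 0, 1, 0)

pivot columns: 0, 1, 2, 3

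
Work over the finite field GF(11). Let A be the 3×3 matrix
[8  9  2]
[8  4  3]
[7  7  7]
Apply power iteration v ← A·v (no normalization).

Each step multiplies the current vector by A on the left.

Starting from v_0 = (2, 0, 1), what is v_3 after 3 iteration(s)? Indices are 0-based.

v_3 = (0, 3, 7)

v_0 = (2, 0, 1).
v_1 = A·v_0 = (7, 8, 10).
v_2 = A·v_1 = (5, 8, 10).
v_3 = A·v_2 = (0, 3, 7).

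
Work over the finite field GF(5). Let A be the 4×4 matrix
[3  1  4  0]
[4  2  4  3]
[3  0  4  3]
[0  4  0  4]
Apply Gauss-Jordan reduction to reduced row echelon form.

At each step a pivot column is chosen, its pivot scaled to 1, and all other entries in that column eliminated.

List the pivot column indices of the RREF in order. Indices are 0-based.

pivot columns: 0, 1, 2, 3

step 1: normalize row 0 (÷3) = (1, 2, 3, 0)
  row 1: subtract 4×row0 = (0, 4, 2, 3)
  row 2: subtract 3×row0 = (0, 4, 0, 3)
step 2: normalize row 1 (÷4) = (0, 1, 3, 2)
  row 0: subtract 2×row1 = (1, 0, 2, 1)
  row 2: subtract 4×row1 = (0, 0, 3, 0)
  row 3: subtract 4×row1 = (0, 0, 3, 1)
step 3: normalize row 2 (÷3) = (0, 0, 1, 0)
  row 0: subtract 2×row2 = (1, 0, 0, 1)
  row 1: subtract 3×row2 = (0, 1, 0, 2)
  row 3: subtract 3×row2 = (0, 0, 0, 1)
step 4: normalize row 3 (÷1) = (0, 0, 0, 1)
  row 0: subtract 1×row3 = (1, 0, 0, 0)
  row 1: subtract 2×row3 = (0, 1, 0, 0)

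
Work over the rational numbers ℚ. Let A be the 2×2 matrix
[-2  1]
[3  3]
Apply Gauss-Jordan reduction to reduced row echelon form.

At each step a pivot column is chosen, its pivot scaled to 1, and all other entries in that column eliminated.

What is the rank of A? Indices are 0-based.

step 1: normalize row 0 (÷-2) = (1, -1/2)
  row 1: subtract 3×row0 = (0, 9/2)
step 2: normalize row 1 (÷9/2) = (0, 1)
  row 0: subtract -1/2×row1 = (1, 0)

rank = 2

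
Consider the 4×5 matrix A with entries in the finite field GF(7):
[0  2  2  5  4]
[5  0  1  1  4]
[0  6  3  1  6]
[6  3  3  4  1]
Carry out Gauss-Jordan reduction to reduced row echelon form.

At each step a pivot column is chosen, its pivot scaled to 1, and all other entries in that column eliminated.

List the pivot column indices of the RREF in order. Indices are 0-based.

pivot columns: 0, 1, 2, 3

step 1: exchange rows 0,1
step 1: normalize row 0 (÷5) = (1, 0, 3, 3, 5)
  row 3: subtract 6×row0 = (0, 3, 6, 0, 6)
step 2: normalize row 1 (÷2) = (0, 1, 1, 6, 2)
  row 2: subtract 6×row1 = (0, 0, 4, 0, 1)
  row 3: subtract 3×row1 = (0, 0, 3, 3, 0)
step 3: normalize row 2 (÷4) = (0, 0, 1, 0, 2)
  row 0: subtract 3×row2 = (1, 0, 0, 3, 6)
  row 1: subtract 1×row2 = (0, 1, 0, 6, 0)
  row 3: subtract 3×row2 = (0, 0, 0, 3, 1)
step 4: normalize row 3 (÷3) = (0, 0, 0, 1, 5)
  row 0: subtract 3×row3 = (1, 0, 0, 0, 5)
  row 1: subtract 6×row3 = (0, 1, 0, 0, 5)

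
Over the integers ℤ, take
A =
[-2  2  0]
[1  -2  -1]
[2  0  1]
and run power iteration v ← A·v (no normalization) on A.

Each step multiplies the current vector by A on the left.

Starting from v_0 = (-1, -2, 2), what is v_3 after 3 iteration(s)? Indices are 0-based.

v_3 = (-20, 18, 8)

v_0 = (-1, -2, 2).
v_1 = A·v_0 = (-2, 1, 0).
v_2 = A·v_1 = (6, -4, -4).
v_3 = A·v_2 = (-20, 18, 8).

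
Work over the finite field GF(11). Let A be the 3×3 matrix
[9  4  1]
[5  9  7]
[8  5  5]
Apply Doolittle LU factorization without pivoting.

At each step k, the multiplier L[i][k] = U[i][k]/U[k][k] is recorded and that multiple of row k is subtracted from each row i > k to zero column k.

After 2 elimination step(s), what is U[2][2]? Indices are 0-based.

Step 1: pivot at (0,0) is 9.
  row1 ← row1 − (3)·row0  ⇒  L[1][0]=3, U row1=(0, 8, 4)
  row2 ← row2 − (7)·row0  ⇒  L[2][0]=7, U row2=(0, 10, 9)
Step 2: pivot at (1,1) is 8.
  row2 ← row2 − (4)·row1  ⇒  L[2][1]=4, U row2=(0, 0, 4)

U[2][2] = 4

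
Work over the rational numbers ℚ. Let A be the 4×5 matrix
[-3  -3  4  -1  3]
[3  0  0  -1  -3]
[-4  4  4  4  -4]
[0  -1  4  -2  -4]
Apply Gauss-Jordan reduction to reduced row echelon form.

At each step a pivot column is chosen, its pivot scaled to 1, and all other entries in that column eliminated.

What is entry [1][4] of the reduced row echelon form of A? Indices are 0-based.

step 1: normalize row 0 (÷-3) = (1, 1, -4/3, 1/3, -1)
  row 1: subtract 3×row0 = (0, -3, 4, -2, 0)
  row 2: subtract -4×row0 = (0, 8, -4/3, 16/3, -8)
step 2: normalize row 1 (÷-3) = (0, 1, -4/3, 2/3, 0)
  row 0: subtract 1×row1 = (1, 0, 0, -1/3, -1)
  row 2: subtract 8×row1 = (0, 0, 28/3, 0, -8)
  row 3: subtract -1×row1 = (0, 0, 8/3, -4/3, -4)
step 3: normalize row 2 (÷28/3) = (0, 0, 1, 0, -6/7)
  row 1: subtract -4/3×row2 = (0, 1, 0, 2/3, -8/7)
  row 3: subtract 8/3×row2 = (0, 0, 0, -4/3, -12/7)
step 4: normalize row 3 (÷-4/3) = (0, 0, 0, 1, 9/7)
  row 0: subtract -1/3×row3 = (1, 0, 0, 0, -4/7)
  row 1: subtract 2/3×row3 = (0, 1, 0, 0, -2)

M[1][4] = -2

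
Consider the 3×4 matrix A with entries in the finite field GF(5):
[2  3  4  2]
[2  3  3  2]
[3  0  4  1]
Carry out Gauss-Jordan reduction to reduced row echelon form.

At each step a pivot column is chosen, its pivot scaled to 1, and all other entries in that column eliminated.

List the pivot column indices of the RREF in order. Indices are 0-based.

pivot(0,0)=2: scale R0 → (1, 4, 2, 1)
  clear (1,0): R1 −= (2)R0 → (0, 0, 4, 0)
  clear (2,0): R2 −= (3)R0 → (0, 3, 3, 3)
pivot(1,1): swap R1↔R2
pivot(1,1)=3: scale R1 → (0, 1, 1, 1)
  clear (0,1): R0 −= (4)R1 → (1, 0, 3, 2)
pivot(2,2)=4: scale R2 → (0, 0, 1, 0)
  clear (0,2): R0 −= (3)R2 → (1, 0, 0, 2)
  clear (1,2): R1 −= (1)R2 → (0, 1, 0, 1)

pivot columns: 0, 1, 2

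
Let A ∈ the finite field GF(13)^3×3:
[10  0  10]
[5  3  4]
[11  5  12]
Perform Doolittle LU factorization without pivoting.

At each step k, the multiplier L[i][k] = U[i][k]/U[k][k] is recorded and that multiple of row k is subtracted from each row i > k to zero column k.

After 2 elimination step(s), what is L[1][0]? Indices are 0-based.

L[1][0] = 7

k=0: U[0][0]=10
  eliminate (1,0): mult=7, new row 1: (0, 3, 12); set L[1][0]=7
  eliminate (2,0): mult=5, new row 2: (0, 5, 1); set L[2][0]=5
k=1: U[1][1]=3
  eliminate (2,1): mult=6, new row 2: (0, 0, 7); set L[2][1]=6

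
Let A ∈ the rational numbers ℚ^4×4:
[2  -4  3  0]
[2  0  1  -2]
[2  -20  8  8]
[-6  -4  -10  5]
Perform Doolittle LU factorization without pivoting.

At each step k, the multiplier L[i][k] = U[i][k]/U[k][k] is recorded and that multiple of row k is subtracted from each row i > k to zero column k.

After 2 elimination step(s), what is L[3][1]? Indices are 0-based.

L[3][1] = -4

[col 0] pivot 2
  R1 -= 1*R0 → (0, 4, -2, -2)  (L[1][0] := 1)
  R2 -= 1*R0 → (0, -16, 5, 8)  (L[2][0] := 1)
  R3 -= -3*R0 → (0, -16, -1, 5)  (L[3][0] := -3)
[col 1] pivot 4
  R2 -= -4*R1 → (0, 0, -3, 0)  (L[2][1] := -4)
  R3 -= -4*R1 → (0, 0, -9, -3)  (L[3][1] := -4)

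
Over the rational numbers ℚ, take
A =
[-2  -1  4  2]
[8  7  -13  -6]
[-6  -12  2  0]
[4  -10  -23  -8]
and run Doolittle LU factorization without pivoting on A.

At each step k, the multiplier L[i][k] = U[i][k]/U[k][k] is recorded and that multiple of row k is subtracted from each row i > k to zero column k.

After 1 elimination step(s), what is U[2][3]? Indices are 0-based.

U[2][3] = -6

[col 0] pivot -2
  R1 -= -4*R0 → (0, 3, 3, 2)  (L[1][0] := -4)
  R2 -= 3*R0 → (0, -9, -10, -6)  (L[2][0] := 3)
  R3 -= -2*R0 → (0, -12, -15, -4)  (L[3][0] := -2)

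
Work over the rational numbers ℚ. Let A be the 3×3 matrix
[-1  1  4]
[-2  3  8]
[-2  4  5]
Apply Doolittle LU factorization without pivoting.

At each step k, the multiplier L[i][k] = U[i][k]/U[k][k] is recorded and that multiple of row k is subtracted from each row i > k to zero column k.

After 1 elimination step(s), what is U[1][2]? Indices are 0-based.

Step 1: pivot at (0,0) is -1.
  row1 ← row1 − (2)·row0  ⇒  L[1][0]=2, U row1=(0, 1, 0)
  row2 ← row2 − (2)·row0  ⇒  L[2][0]=2, U row2=(0, 2, -3)

U[1][2] = 0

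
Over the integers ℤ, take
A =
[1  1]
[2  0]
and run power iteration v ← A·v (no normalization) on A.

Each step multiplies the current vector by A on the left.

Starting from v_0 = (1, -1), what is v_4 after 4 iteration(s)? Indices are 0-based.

v_0 = (1, -1).
v_1 = A·v_0 = (0, 2).
v_2 = A·v_1 = (2, 0).
v_3 = A·v_2 = (2, 4).
v_4 = A·v_3 = (6, 4).

v_4 = (6, 4)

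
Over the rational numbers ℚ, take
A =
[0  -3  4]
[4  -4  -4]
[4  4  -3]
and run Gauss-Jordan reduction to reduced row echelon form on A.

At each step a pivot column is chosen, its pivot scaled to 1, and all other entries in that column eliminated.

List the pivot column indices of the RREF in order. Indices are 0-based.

[1] R0 <-> R1
[1] R0 /= 4  ⇒  (1, -1, -1)
     R2 -= 4·R0  ⇒  (0, 8, 1)
[2] R1 /= -3  ⇒  (0, 1, -4/3)
     R0 -= -1·R1  ⇒  (1, 0, -7/3)
     R2 -= 8·R1  ⇒  (0, 0, 35/3)
[3] R2 /= 35/3  ⇒  (0, 0, 1)
     R0 -= -7/3·R2  ⇒  (1, 0, 0)
     R1 -= -4/3·R2  ⇒  (0, 1, 0)

pivot columns: 0, 1, 2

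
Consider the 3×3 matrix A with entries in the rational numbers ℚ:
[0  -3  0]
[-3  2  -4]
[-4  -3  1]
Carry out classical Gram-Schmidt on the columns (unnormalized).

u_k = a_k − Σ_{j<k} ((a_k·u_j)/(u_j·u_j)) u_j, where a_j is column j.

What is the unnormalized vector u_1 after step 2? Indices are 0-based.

u_1 = (-3, 68/25, -51/25)

Step 1: u_0 = a_0 = (0, -3, -4).
Step 2: u_1 = a_1 − (6/25)·u_0 = (-3, 68/25, -51/25).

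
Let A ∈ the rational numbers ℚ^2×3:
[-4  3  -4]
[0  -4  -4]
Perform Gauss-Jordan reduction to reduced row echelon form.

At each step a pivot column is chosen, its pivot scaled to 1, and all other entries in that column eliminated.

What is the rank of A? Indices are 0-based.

[1] R0 /= -4  ⇒  (1, -3/4, 1)
[2] R1 /= -4  ⇒  (0, 1, 1)
     R0 -= -3/4·R1  ⇒  (1, 0, 7/4)

rank = 2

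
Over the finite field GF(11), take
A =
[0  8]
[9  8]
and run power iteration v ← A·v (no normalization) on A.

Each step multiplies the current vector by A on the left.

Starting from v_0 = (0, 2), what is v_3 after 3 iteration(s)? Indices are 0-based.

v_0 = (0, 2).
v_1 = A·v_0 = (5, 5).
v_2 = A·v_1 = (7, 8).
v_3 = A·v_2 = (9, 6).

v_3 = (9, 6)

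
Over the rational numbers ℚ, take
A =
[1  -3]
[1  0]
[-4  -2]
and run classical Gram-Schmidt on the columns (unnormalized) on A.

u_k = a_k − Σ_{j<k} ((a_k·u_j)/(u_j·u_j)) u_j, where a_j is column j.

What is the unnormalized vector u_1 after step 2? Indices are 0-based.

u_1 = (-59/18, -5/18, -8/9)

Step 1: u_0 = a_0 = (1, 1, -4).
Step 2: u_1 = a_1 − (5/18)·u_0 = (-59/18, -5/18, -8/9).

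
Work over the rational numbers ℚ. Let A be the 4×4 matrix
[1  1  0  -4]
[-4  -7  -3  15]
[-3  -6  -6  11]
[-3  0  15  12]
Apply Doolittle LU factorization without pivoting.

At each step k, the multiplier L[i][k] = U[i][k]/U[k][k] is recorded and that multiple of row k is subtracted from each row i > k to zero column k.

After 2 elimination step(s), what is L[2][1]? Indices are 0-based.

L[2][1] = 1

Step 1: pivot at (0,0) is 1.
  row1 ← row1 − (-4)·row0  ⇒  L[1][0]=-4, U row1=(0, -3, -3, -1)
  row2 ← row2 − (-3)·row0  ⇒  L[2][0]=-3, U row2=(0, -3, -6, -1)
  row3 ← row3 − (-3)·row0  ⇒  L[3][0]=-3, U row3=(0, 3, 15, 0)
Step 2: pivot at (1,1) is -3.
  row2 ← row2 − (1)·row1  ⇒  L[2][1]=1, U row2=(0, 0, -3, 0)
  row3 ← row3 − (-1)·row1  ⇒  L[3][1]=-1, U row3=(0, 0, 12, -1)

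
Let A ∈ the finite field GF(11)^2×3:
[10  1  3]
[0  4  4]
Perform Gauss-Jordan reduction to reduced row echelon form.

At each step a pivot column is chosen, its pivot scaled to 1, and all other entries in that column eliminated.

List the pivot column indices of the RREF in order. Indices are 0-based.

pivot(0,0)=10: scale R0 → (1, 10, 8)
pivot(1,1)=4: scale R1 → (0, 1, 1)
  clear (0,1): R0 −= (10)R1 → (1, 0, 9)

pivot columns: 0, 1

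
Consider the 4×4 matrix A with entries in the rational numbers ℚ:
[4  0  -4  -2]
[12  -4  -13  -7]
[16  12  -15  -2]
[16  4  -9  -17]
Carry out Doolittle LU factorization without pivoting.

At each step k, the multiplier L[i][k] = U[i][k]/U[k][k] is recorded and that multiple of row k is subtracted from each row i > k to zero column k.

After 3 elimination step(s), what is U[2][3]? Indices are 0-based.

U[2][3] = 3

k=0: U[0][0]=4
  eliminate (1,0): mult=3, new row 1: (0, -4, -1, -1); set L[1][0]=3
  eliminate (2,0): mult=4, new row 2: (0, 12, 1, 6); set L[2][0]=4
  eliminate (3,0): mult=4, new row 3: (0, 4, 7, -9); set L[3][0]=4
k=1: U[1][1]=-4
  eliminate (2,1): mult=-3, new row 2: (0, 0, -2, 3); set L[2][1]=-3
  eliminate (3,1): mult=-1, new row 3: (0, 0, 6, -10); set L[3][1]=-1
k=2: U[2][2]=-2
  eliminate (3,2): mult=-3, new row 3: (0, 0, 0, -1); set L[3][2]=-3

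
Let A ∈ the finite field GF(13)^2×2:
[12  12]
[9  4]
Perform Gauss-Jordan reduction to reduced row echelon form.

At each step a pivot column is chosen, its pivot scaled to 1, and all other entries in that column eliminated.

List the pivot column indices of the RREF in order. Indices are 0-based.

step 1: normalize row 0 (÷12) = (1, 1)
  row 1: subtract 9×row0 = (0, 8)
step 2: normalize row 1 (÷8) = (0, 1)
  row 0: subtract 1×row1 = (1, 0)

pivot columns: 0, 1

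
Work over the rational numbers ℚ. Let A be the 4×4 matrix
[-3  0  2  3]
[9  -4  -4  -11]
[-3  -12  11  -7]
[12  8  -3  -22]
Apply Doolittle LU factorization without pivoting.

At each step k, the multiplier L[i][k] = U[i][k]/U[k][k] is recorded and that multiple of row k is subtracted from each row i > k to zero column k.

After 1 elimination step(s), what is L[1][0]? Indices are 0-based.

L[1][0] = -3

Step 1: pivot at (0,0) is -3.
  row1 ← row1 − (-3)·row0  ⇒  L[1][0]=-3, U row1=(0, -4, 2, -2)
  row2 ← row2 − (1)·row0  ⇒  L[2][0]=1, U row2=(0, -12, 9, -10)
  row3 ← row3 − (-4)·row0  ⇒  L[3][0]=-4, U row3=(0, 8, 5, -10)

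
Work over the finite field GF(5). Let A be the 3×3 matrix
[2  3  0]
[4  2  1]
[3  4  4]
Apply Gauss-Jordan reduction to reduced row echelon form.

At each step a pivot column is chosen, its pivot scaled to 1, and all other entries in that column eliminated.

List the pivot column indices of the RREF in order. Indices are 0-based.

pivot columns: 0, 1, 2

pivot(0,0)=2: scale R0 → (1, 4, 0)
  clear (1,0): R1 −= (4)R0 → (0, 1, 1)
  clear (2,0): R2 −= (3)R0 → (0, 2, 4)
pivot(1,1)=1: scale R1 → (0, 1, 1)
  clear (0,1): R0 −= (4)R1 → (1, 0, 1)
  clear (2,1): R2 −= (2)R1 → (0, 0, 2)
pivot(2,2)=2: scale R2 → (0, 0, 1)
  clear (0,2): R0 −= (1)R2 → (1, 0, 0)
  clear (1,2): R1 −= (1)R2 → (0, 1, 0)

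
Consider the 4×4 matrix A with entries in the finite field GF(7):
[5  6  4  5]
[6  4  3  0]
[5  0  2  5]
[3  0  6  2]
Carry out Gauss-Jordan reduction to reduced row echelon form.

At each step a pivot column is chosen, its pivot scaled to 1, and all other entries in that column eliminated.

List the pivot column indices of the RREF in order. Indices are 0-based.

pivot columns: 0, 1, 2, 3

pivot(0,0)=5: scale R0 → (1, 4, 5, 1)
  clear (1,0): R1 −= (6)R0 → (0, 1, 1, 1)
  clear (2,0): R2 −= (5)R0 → (0, 1, 5, 0)
  clear (3,0): R3 −= (3)R0 → (0, 2, 5, 6)
pivot(1,1)=1: scale R1 → (0, 1, 1, 1)
  clear (0,1): R0 −= (4)R1 → (1, 0, 1, 4)
  clear (2,1): R2 −= (1)R1 → (0, 0, 4, 6)
  clear (3,1): R3 −= (2)R1 → (0, 0, 3, 4)
pivot(2,2)=4: scale R2 → (0, 0, 1, 5)
  clear (0,2): R0 −= (1)R2 → (1, 0, 0, 6)
  clear (1,2): R1 −= (1)R2 → (0, 1, 0, 3)
  clear (3,2): R3 −= (3)R2 → (0, 0, 0, 3)
pivot(3,3)=3: scale R3 → (0, 0, 0, 1)
  clear (0,3): R0 −= (6)R3 → (1, 0, 0, 0)
  clear (1,3): R1 −= (3)R3 → (0, 1, 0, 0)
  clear (2,3): R2 −= (5)R3 → (0, 0, 1, 0)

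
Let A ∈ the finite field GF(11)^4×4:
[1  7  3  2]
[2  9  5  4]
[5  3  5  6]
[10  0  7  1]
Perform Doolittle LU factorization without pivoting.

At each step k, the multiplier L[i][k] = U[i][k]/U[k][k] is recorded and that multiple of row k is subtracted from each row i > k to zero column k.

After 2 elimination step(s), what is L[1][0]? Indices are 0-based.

k=0: U[0][0]=1
  eliminate (1,0): mult=2, new row 1: (0, 6, 10, 0); set L[1][0]=2
  eliminate (2,0): mult=5, new row 2: (0, 1, 1, 7); set L[2][0]=5
  eliminate (3,0): mult=10, new row 3: (0, 7, 10, 3); set L[3][0]=10
k=1: U[1][1]=6
  eliminate (2,1): mult=2, new row 2: (0, 0, 3, 7); set L[2][1]=2
  eliminate (3,1): mult=3, new row 3: (0, 0, 2, 3); set L[3][1]=3

L[1][0] = 2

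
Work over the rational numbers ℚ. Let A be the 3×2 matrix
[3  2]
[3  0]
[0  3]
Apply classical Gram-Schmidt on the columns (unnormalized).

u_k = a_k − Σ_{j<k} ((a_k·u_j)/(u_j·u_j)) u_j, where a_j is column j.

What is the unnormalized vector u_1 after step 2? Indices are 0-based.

Step 1: u_0 = a_0 = (3, 3, 0).
Step 2: u_1 = a_1 − (1/3)·u_0 = (1, -1, 3).

u_1 = (1, -1, 3)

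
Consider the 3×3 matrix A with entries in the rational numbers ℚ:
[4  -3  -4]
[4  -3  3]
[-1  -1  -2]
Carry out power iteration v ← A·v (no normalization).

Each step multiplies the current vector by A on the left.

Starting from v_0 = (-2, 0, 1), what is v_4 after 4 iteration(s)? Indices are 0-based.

v_0 = (-2, 0, 1).
v_1 = A·v_0 = (-12, -5, 0).
v_2 = A·v_1 = (-33, -33, 17).
v_3 = A·v_2 = (-101, 18, 32).
v_4 = A·v_3 = (-586, -362, 19).

v_4 = (-586, -362, 19)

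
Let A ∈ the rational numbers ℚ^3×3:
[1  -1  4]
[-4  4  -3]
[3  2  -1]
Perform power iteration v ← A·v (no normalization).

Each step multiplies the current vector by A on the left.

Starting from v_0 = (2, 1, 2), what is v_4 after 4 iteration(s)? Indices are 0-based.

v_0 = (2, 1, 2).
v_1 = A·v_0 = (9, -10, 6).
v_2 = A·v_1 = (43, -94, 1).
v_3 = A·v_2 = (141, -551, -60).
v_4 = A·v_3 = (452, -2588, -619).

v_4 = (452, -2588, -619)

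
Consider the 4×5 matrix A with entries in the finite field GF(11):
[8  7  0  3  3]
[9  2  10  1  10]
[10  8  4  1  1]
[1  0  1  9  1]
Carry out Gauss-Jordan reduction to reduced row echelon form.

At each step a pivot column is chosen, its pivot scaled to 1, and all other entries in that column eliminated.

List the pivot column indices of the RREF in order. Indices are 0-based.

[1] R0 /= 8  ⇒  (1, 5, 0, 10, 10)
     R1 -= 9·R0  ⇒  (0, 1, 10, 10, 8)
     R2 -= 10·R0  ⇒  (0, 2, 4, 0, 0)
     R3 -= 1·R0  ⇒  (0, 6, 1, 10, 2)
[2] R1 /= 1  ⇒  (0, 1, 10, 10, 8)
     R0 -= 5·R1  ⇒  (1, 0, 5, 4, 3)
     R2 -= 2·R1  ⇒  (0, 0, 6, 2, 6)
     R3 -= 6·R1  ⇒  (0, 0, 7, 5, 9)
[3] R2 /= 6  ⇒  (0, 0, 1, 4, 1)
     R0 -= 5·R2  ⇒  (1, 0, 0, 6, 9)
     R1 -= 10·R2  ⇒  (0, 1, 0, 3, 9)
     R3 -= 7·R2  ⇒  (0, 0, 0, 10, 2)
[4] R3 /= 10  ⇒  (0, 0, 0, 1, 9)
     R0 -= 6·R3  ⇒  (1, 0, 0, 0, 10)
     R1 -= 3·R3  ⇒  (0, 1, 0, 0, 4)
     R2 -= 4·R3  ⇒  (0, 0, 1, 0, 9)

pivot columns: 0, 1, 2, 3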